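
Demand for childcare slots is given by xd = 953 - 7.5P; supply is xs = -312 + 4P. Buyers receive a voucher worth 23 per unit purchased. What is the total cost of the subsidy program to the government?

Pre-subsidy: 953 - 7.5P = -312 + 4P gives P* = 110, x* = 128.
With the rebate, buyers effectively pay Pb = Ps − 23, where Ps is the price sellers receive.
Demand in terms of Ps becomes xd = 953 − 7.5(Ps − 23) = 1125.5 - 7.5Ps. Setting this equal to supply: 1125.5 - 7.5Ps = -312 + 4Ps, so Ps = 125.
Buyers pay Pb = 125 − 23 = 102; x' = -312 + 4·125 = 188.
Government outlay = subsidy × quantity = 23 × 188 = 4324.

Government cost = 4324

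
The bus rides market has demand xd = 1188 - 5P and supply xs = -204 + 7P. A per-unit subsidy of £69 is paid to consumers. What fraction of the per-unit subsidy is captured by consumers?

Pre-subsidy: 1188 - 5P = -204 + 7P gives P* = 116, x* = 608.
With the rebate, buyers effectively pay Pb = Ps − 69, where Ps is the price sellers receive.
Demand in terms of Ps becomes xd = 1188 − 5(Ps − 69) = 1533 - 5Ps. Setting this equal to supply: 1533 - 5Ps = -204 + 7Ps, so Ps = 144.75.
Buyers pay Pb = 144.75 − 69 = 75.75; x' = -204 + 7·144.75 = 809.25.
Buyers' price falls by P* − Pb = 116 − 75.75 = 40.25; sellers' price rises by Ps − P* = 144.75 − 116 = 28.75.
So consumers capture 40.25/69 = 7/12 of each unit of subsidy.

Consumer share = 7/12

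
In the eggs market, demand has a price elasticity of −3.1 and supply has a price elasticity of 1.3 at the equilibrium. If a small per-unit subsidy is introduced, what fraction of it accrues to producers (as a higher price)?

For a small subsidy around the equilibrium, the benefit split depends on the relative slopes, which at a point are proportional to the elasticities.
Buyer share = εs/(εs + |εd|) = 1.3/(1.3 + 3.1) = 13/44; seller share = |εd|/(εs + |εd|) = 31/44.
So producers capture 31/44 of the subsidy.

Producer share = 31/44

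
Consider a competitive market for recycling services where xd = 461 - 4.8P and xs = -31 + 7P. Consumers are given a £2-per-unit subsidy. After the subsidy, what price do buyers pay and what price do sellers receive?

Pre-subsidy: 461 - 4.8P = -31 + 7P gives P* = 2460/59, x* = 15391/59.
With the rebate, buyers effectively pay Pb = Ps − 2, where Ps is the price sellers receive.
Demand in terms of Ps becomes xd = 461 − 4.8(Ps − 2) = 470.6 - 4.8Ps. Setting this equal to supply: 470.6 - 4.8Ps = -31 + 7Ps, so Ps = 2508/59.
Buyers pay Pb = 2508/59 − 2 = 2390/59; x' = -31 + 7·(2508/59) = 15727/59.

Buyers pay 2390/59; sellers receive 2508/59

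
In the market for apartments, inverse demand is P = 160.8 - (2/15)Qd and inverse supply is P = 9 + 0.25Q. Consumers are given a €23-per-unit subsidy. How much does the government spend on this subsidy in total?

Pre-subsidy: 160.8 - (2/15)Q = 9 + 0.25Q gives Q* = 396 and P* = 108.
With the rebate, buyers effectively pay Pb = Ps − 23, where Ps is the price sellers receive.
On the curves, Pb = 160.8 - (2/15)Q and Ps = 9 + 0.25Q; the wedge Ps − Pb = 23 gives 9 + 0.25Q − (160.8 - (2/15)Q) = 23, so Q' = 456.
Then Pb = 160.8 − (2/15)·456 = 100 and Ps = 9 + 0.25·456 = 123.
Government outlay = subsidy × quantity = 23 × 456 = 10488.

Government cost = €10488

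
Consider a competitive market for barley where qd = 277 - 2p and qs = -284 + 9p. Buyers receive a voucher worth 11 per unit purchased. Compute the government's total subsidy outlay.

Pre-subsidy: 277 - 2p = -284 + 9p gives p* = 51, q* = 175.
With the rebate, buyers effectively pay pb = ps − 11, where ps is the price sellers receive.
Demand in terms of ps becomes qd = 277 − 2(ps − 11) = 299 - 2ps. Setting this equal to supply: 299 - 2ps = -284 + 9ps, so ps = 53.
Buyers pay pb = 53 − 11 = 42; q' = -284 + 9·53 = 193.
Government outlay = subsidy × quantity = 11 × 193 = 2123.

Government cost = 2123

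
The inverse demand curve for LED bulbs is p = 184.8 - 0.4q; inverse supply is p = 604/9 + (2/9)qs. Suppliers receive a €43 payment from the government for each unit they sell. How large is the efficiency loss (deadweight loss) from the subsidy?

Deadweight loss = 83205/56

Pre-subsidy: 184.8 - 0.4q = 604/9 + (2/9)q gives q* = 1324/7 and p* = 764/7.
With the subsidy, sellers receive ps = pb + 43 for each unit, where pb is the price buyers pay.
On the curves, pb = 184.8 - 0.4q and ps = 604/9 + (2/9)q; the wedge ps − pb = 43 gives 604/9 + (2/9)q − (184.8 - 0.4q) = 43, so q' = 258.25.
Then pb = 184.8 − 0.4·258.25 = 81.5 and ps = 604/9 + (2/9)·258.25 = 124.5.
The subsidy expands output by 258.25 − 1324/7 = 1935/28 past the efficient level; on those units the gap between marginal cost and willingness to pay runs from 0 up to 43.
DWL = ½ × 43 × 1935/28 = 83205/56.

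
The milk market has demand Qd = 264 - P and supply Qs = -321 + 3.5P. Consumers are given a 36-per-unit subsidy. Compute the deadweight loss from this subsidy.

Deadweight loss = 504

Pre-subsidy: 264 - P = -321 + 3.5P gives P* = 130, Q* = 134.
With the rebate, buyers effectively pay Pb = Ps − 36, where Ps is the price sellers receive.
Demand in terms of Ps becomes Qd = 264 − 1(Ps − 36) = 300 - Ps. Setting this equal to supply: 300 - Ps = -321 + 3.5Ps, so Ps = 138.
Buyers pay Pb = 138 − 36 = 102; Q' = -321 + 3.5·138 = 162.
The subsidy expands output by 162 − 134 = 28 past the efficient level; on those units the gap between marginal cost and willingness to pay runs from 0 up to 36.
DWL = ½ × 36 × 28 = 504.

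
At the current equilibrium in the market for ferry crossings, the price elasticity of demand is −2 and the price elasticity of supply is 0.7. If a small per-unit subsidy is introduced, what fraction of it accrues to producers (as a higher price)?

Producer share = 20/27

For a small subsidy around the equilibrium, the benefit split depends on the relative slopes, which at a point are proportional to the elasticities.
Buyer share = εs/(εs + |εd|) = 0.7/(0.7 + 2) = 7/27; seller share = |εd|/(εs + |εd|) = 20/27.
So producers capture 20/27 of the subsidy.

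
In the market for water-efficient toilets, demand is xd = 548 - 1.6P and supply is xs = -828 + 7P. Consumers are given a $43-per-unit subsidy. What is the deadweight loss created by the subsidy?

Deadweight loss = $1204

Pre-subsidy: 548 - 1.6P = -828 + 7P gives P* = 160, x* = 292.
With the rebate, buyers effectively pay Pb = Ps − 43, where Ps is the price sellers receive.
Demand in terms of Ps becomes xd = 548 − 1.6(Ps − 43) = 616.8 - 1.6Ps. Setting this equal to supply: 616.8 - 1.6Ps = -828 + 7Ps, so Ps = 168.
Buyers pay Pb = 168 − 43 = 125; x' = -828 + 7·168 = 348.
The subsidy expands output by 348 − 292 = 56 past the efficient level; on those units the gap between marginal cost and willingness to pay runs from 0 up to 43.
DWL = ½ × 43 × 56 = 1204.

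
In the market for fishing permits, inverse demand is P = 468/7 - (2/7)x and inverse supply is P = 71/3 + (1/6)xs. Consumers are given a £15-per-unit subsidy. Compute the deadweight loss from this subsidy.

Deadweight loss = 4725/19

Pre-subsidy: 468/7 - (2/7)x = 71/3 + (1/6)x gives x* = 1814/19 and P* = 752/19.
With the rebate, buyers effectively pay Pb = Ps − 15, where Ps is the price sellers receive.
On the curves, Pb = 468/7 - (2/7)x and Ps = 71/3 + (1/6)x; the wedge Ps − Pb = 15 gives 71/3 + (1/6)x − (468/7 - (2/7)x) = 15, so x' = 2444/19.
Then Pb = 468/7 − (2/7)·(2444/19) = 572/19 and Ps = 71/3 + (1/6)·(2444/19) = 857/19.
The subsidy expands output by 2444/19 − 1814/19 = 630/19 past the efficient level; on those units the gap between marginal cost and willingness to pay runs from 0 up to 15.
DWL = ½ × 15 × 630/19 = 4725/19.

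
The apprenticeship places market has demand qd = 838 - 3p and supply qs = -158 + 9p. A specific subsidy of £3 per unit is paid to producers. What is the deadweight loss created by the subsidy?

Pre-subsidy: 838 - 3p = -158 + 9p gives p* = 83, q* = 589.
With the subsidy, sellers receive ps = pb + 3 for each unit, where pb is the price buyers pay.
Supply in terms of pb becomes qs = -158 + 9(pb + 3) = -131 + 9pb. Setting this equal to demand: 838 - 3pb = -131 + 9pb, so pb = 80.75.
Sellers receive ps = 80.75 + 3 = 83.75; q' = 838 − 3·80.75 = 595.75.
The subsidy expands output by 595.75 − 589 = 6.75 past the efficient level; on those units the gap between marginal cost and willingness to pay runs from 0 up to 3.
DWL = ½ × 3 × 6.75 = 10.125.

Deadweight loss = £10.125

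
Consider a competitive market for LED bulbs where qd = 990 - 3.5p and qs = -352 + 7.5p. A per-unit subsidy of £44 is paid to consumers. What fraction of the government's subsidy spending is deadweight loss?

DWL / government spending = 105/1336

Pre-subsidy: 990 - 3.5p = -352 + 7.5p gives p* = 122, q* = 563.
With the rebate, buyers effectively pay pb = ps − 44, where ps is the price sellers receive.
Demand in terms of ps becomes qd = 990 − 3.5(ps − 44) = 1144 - 3.5ps. Setting this equal to supply: 1144 - 3.5ps = -352 + 7.5ps, so ps = 136.
Buyers pay pb = 136 − 44 = 92; q' = -352 + 7.5·136 = 668.
ΔCS = ½(563 + 668)(122 − 92) = 18465; ΔPS = ½(563 + 668)(136 − 122) = 8617.
Government spending = 44 × 668 = 29392.
DWL = ½ × 44 × (668 − 563) = 2310; fraction = 2310 / 29392 = 105/1336.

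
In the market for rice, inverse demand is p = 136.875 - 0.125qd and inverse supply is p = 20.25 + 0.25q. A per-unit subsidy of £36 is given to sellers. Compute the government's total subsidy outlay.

Government cost = £14652

Pre-subsidy: 136.875 - 0.125q = 20.25 + 0.25q gives q* = 311 and p* = 98.
With the subsidy, sellers receive ps = pb + 36 for each unit, where pb is the price buyers pay.
On the curves, pb = 136.875 - 0.125q and ps = 20.25 + 0.25q; the wedge ps − pb = 36 gives 20.25 + 0.25q − (136.875 - 0.125q) = 36, so q' = 407.
Then pb = 136.875 − 0.125·407 = 86 and ps = 20.25 + 0.25·407 = 122.
Government outlay = subsidy × quantity = 36 × 407 = 14652.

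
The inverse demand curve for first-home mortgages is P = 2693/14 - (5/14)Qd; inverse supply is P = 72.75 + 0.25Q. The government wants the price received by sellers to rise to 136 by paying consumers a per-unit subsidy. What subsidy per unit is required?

Required subsidy s = 34 per unit

At a seller price of 136, quantity supplied is -291 + 4·136 = 253.
Buyers absorb 253 only when they pay Pb = 2693/14 − (5/14)·253 = 102.
s = Ps − Pb = 136 − 102 = 34.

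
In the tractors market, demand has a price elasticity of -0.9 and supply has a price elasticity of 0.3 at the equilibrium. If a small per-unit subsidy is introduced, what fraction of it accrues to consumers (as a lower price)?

For a small subsidy around the equilibrium, the benefit split depends on the relative slopes, which at a point are proportional to the elasticities.
Buyer share = εs/(εs + |εd|) = 0.3/(0.3 + 0.9) = 0.25; seller share = |εd|/(εs + |εd|) = 0.75.

Consumer share = 0.25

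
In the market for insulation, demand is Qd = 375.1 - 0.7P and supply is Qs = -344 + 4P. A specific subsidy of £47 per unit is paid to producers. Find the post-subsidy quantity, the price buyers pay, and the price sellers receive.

Q' = 296; buyers pay £113; sellers receive £160

Pre-subsidy: 375.1 - 0.7P = -344 + 4P gives P* = 153, Q* = 268.
With the subsidy, sellers receive Ps = Pb + 47 for each unit, where Pb is the price buyers pay.
Supply in terms of Pb becomes Qs = -344 + 4(Pb + 47) = -156 + 4Pb. Setting this equal to demand: 375.1 - 0.7Pb = -156 + 4Pb, so Pb = 113.
Sellers receive Ps = 113 + 47 = 160; Q' = 375.1 − 0.7·113 = 296.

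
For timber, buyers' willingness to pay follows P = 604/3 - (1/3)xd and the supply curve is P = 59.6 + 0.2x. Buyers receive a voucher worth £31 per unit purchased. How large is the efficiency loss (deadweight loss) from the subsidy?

Pre-subsidy: 604/3 - (1/3)x = 59.6 + 0.2x gives x* = 265.75 and P* = 112.75.
With the rebate, buyers effectively pay Pb = Ps − 31, where Ps is the price sellers receive.
On the curves, Pb = 604/3 - (1/3)x and Ps = 59.6 + 0.2x; the wedge Ps − Pb = 31 gives 59.6 + 0.2x − (604/3 - (1/3)x) = 31, so x' = 323.875.
Then Pb = 604/3 − (1/3)·323.875 = 93.375 and Ps = 59.6 + 0.2·323.875 = 124.375.
The subsidy expands output by 323.875 − 265.75 = 58.125 past the efficient level; on those units the gap between marginal cost and willingness to pay runs from 0 up to 31.
DWL = ½ × 31 × 58.125 = 900.9375.

Deadweight loss = £900.9375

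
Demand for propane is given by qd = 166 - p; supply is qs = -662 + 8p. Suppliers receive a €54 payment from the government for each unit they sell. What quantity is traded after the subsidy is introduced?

q' = 122

Pre-subsidy: 166 - p = -662 + 8p gives p* = 92, q* = 74.
With the subsidy, sellers receive ps = pb + 54 for each unit, where pb is the price buyers pay.
Supply in terms of pb becomes qs = -662 + 8(pb + 54) = -230 + 8pb. Setting this equal to demand: 166 - pb = -230 + 8pb, so pb = 44.
Sellers receive ps = 44 + 54 = 98; q' = 166 − 1·44 = 122.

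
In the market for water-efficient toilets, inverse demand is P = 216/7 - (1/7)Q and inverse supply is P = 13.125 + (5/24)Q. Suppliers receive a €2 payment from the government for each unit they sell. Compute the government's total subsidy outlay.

Government cost = 6630/59

Pre-subsidy: 216/7 - (1/7)Q = 13.125 + (5/24)Q gives Q* = 2979/59 and P* = 1395/59.
With the subsidy, sellers receive Ps = Pb + 2 for each unit, where Pb is the price buyers pay.
On the curves, Pb = 216/7 - (1/7)Q and Ps = 13.125 + (5/24)Q; the wedge Ps − Pb = 2 gives 13.125 + (5/24)Q − (216/7 - (1/7)Q) = 2, so Q' = 3315/59.
Then Pb = 216/7 − (1/7)·(3315/59) = 1347/59 and Ps = 13.125 + (5/24)·(3315/59) = 1465/59.
Government outlay = subsidy × quantity = 2 × 3315/59 = 6630/59.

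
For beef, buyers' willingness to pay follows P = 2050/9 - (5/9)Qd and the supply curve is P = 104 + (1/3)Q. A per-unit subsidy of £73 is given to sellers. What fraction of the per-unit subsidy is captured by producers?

Producer share = 0.375

Pre-subsidy: 2050/9 - (5/9)Q = 104 + (1/3)Q gives Q* = 139.25 and P* = 1805/12.
With the subsidy, sellers receive Ps = Pb + 73 for each unit, where Pb is the price buyers pay.
On the curves, Pb = 2050/9 - (5/9)Q and Ps = 104 + (1/3)Q; the wedge Ps − Pb = 73 gives 104 + (1/3)Q − (2050/9 - (5/9)Q) = 73, so Q' = 221.375.
Then Pb = 2050/9 − (5/9)·221.375 = 2515/24 and Ps = 104 + (1/3)·221.375 = 4267/24.
Buyers' price falls by P* − Pb = 1805/12 − 2515/24 = 45.625; sellers' price rises by Ps − P* = 4267/24 − 1805/12 = 27.375.
So producers capture 27.375/73 = 0.375 of each unit of subsidy.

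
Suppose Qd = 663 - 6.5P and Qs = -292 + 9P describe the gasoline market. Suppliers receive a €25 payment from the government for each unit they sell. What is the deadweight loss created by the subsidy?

Pre-subsidy: 663 - 6.5P = -292 + 9P gives P* = 1910/31, Q* = 8138/31.
With the subsidy, sellers receive Ps = Pb + 25 for each unit, where Pb is the price buyers pay.
Supply in terms of Pb becomes Qs = -292 + 9(Pb + 25) = -67 + 9Pb. Setting this equal to demand: 663 - 6.5Pb = -67 + 9Pb, so Pb = 1460/31.
Sellers receive Ps = 1460/31 + 25 = 2235/31; Q' = 663 − 6.5·(1460/31) = 11063/31.
The subsidy expands output by 11063/31 − 8138/31 = 2925/31 past the efficient level; on those units the gap between marginal cost and willingness to pay runs from 0 up to 25.
DWL = ½ × 25 × 2925/31 = 73125/62.

Deadweight loss = 73125/62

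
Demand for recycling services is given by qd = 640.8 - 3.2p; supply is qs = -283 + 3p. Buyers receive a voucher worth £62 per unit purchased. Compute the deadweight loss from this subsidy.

Pre-subsidy: 640.8 - 3.2p = -283 + 3p gives p* = 149, q* = 164.
With the rebate, buyers effectively pay pb = ps − 62, where ps is the price sellers receive.
Demand in terms of ps becomes qd = 640.8 − 3.2(ps − 62) = 839.2 - 3.2ps. Setting this equal to supply: 839.2 - 3.2ps = -283 + 3ps, so ps = 181.
Buyers pay pb = 181 − 62 = 119; q' = -283 + 3·181 = 260.
The subsidy expands output by 260 − 164 = 96 past the efficient level; on those units the gap between marginal cost and willingness to pay runs from 0 up to 62.
DWL = ½ × 62 × 96 = 2976.

Deadweight loss = £2976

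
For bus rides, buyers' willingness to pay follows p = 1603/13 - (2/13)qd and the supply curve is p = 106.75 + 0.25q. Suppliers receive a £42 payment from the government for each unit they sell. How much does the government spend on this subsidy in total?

Government cost = £6090

Pre-subsidy: 1603/13 - (2/13)q = 106.75 + 0.25q gives q* = 41 and p* = 117.
With the subsidy, sellers receive ps = pb + 42 for each unit, where pb is the price buyers pay.
On the curves, pb = 1603/13 - (2/13)q and ps = 106.75 + 0.25q; the wedge ps − pb = 42 gives 106.75 + 0.25q − (1603/13 - (2/13)q) = 42, so q' = 145.
Then pb = 1603/13 − (2/13)·145 = 101 and ps = 106.75 + 0.25·145 = 143.
Government outlay = subsidy × quantity = 42 × 145 = 6090.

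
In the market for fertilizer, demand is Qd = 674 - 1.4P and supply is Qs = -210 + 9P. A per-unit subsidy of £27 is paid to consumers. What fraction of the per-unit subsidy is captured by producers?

Producer share = 7/52

Pre-subsidy: 674 - 1.4P = -210 + 9P gives P* = 85, Q* = 555.
With the rebate, buyers effectively pay Pb = Ps − 27, where Ps is the price sellers receive.
Demand in terms of Ps becomes Qd = 674 − 1.4(Ps − 27) = 711.8 - 1.4Ps. Setting this equal to supply: 711.8 - 1.4Ps = -210 + 9Ps, so Ps = 4609/52.
Buyers pay Pb = 4609/52 − 27 = 3205/52; Q' = -210 + 9·(4609/52) = 30561/52.
Buyers' price falls by P* − Pb = 85 − 3205/52 = 1215/52; sellers' price rises by Ps − P* = 4609/52 − 85 = 189/52.
So producers capture (189/52)/27 = 7/52 of each unit of subsidy.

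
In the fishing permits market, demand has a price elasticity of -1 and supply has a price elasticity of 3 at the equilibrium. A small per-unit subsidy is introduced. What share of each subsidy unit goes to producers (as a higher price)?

Producer share = 0.25

For a small subsidy around the equilibrium, the benefit split depends on the relative slopes, which at a point are proportional to the elasticities.
Buyer share = εs/(εs + |εd|) = 3/(3 + 1) = 0.75; seller share = |εd|/(εs + |εd|) = 0.25.
So producers capture 0.25 of the subsidy.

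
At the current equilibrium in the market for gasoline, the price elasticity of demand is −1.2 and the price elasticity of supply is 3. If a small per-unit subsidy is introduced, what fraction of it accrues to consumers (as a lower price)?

For a small subsidy around the equilibrium, the benefit split depends on the relative slopes, which at a point are proportional to the elasticities.
Buyer share = εs/(εs + |εd|) = 3/(3 + 1.2) = 5/7; seller share = |εd|/(εs + |εd|) = 2/7.

Consumer share = 5/7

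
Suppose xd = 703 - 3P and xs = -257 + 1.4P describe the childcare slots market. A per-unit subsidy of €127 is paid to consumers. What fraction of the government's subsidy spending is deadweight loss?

Pre-subsidy: 703 - 3P = -257 + 1.4P gives P* = 2400/11, x* = 533/11.
With the rebate, buyers effectively pay Pb = Ps − 127, where Ps is the price sellers receive.
Demand in terms of Ps becomes xd = 703 − 3(Ps − 127) = 1084 - 3Ps. Setting this equal to supply: 1084 - 3Ps = -257 + 1.4Ps, so Ps = 6705/22.
Buyers pay Pb = 6705/22 − 127 = 3911/22; x' = -257 + 1.4·(6705/22) = 3733/22.
ΔCS = ½(533/11 + 3733/22)(2400/11 − 3911/22) = 4266311/968; ΔPS = ½(533/11 + 3733/22)(6705/22 − 2400/11) = 9142095/968.
Government spending = 127 × 3733/22 = 474091/22.
DWL = ½ × 127 × (3733/22 − 533/11) = 338709/44; fraction = (338709/44) / (474091/22) = 2667/7466.

DWL / government spending = 2667/7466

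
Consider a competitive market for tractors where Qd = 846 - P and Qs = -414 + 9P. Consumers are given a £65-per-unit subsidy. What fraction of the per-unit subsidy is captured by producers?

Producer share = 0.1

Pre-subsidy: 846 - P = -414 + 9P gives P* = 126, Q* = 720.
With the rebate, buyers effectively pay Pb = Ps − 65, where Ps is the price sellers receive.
Demand in terms of Ps becomes Qd = 846 − 1(Ps − 65) = 911 - Ps. Setting this equal to supply: 911 - Ps = -414 + 9Ps, so Ps = 132.5.
Buyers pay Pb = 132.5 − 65 = 67.5; Q' = -414 + 9·132.5 = 778.5.
Buyers' price falls by P* − Pb = 126 − 67.5 = 58.5; sellers' price rises by Ps − P* = 132.5 − 126 = 6.5.
So producers capture 6.5/65 = 0.1 of each unit of subsidy.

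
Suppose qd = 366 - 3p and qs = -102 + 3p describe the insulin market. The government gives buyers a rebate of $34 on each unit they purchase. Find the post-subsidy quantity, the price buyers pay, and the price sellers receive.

q' = 183; buyers pay $61; sellers receive $95

Pre-subsidy: 366 - 3p = -102 + 3p gives p* = 78, q* = 132.
With the rebate, buyers effectively pay pb = ps − 34, where ps is the price sellers receive.
Demand in terms of ps becomes qd = 366 − 3(ps − 34) = 468 - 3ps. Setting this equal to supply: 468 - 3ps = -102 + 3ps, so ps = 95.
Buyers pay pb = 95 − 34 = 61; q' = -102 + 3·95 = 183.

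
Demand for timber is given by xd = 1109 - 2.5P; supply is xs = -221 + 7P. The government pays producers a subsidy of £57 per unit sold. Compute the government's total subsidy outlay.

Pre-subsidy: 1109 - 2.5P = -221 + 7P gives P* = 140, x* = 759.
With the subsidy, sellers receive Ps = Pb + 57 for each unit, where Pb is the price buyers pay.
Supply in terms of Pb becomes xs = -221 + 7(Pb + 57) = 178 + 7Pb. Setting this equal to demand: 1109 - 2.5Pb = 178 + 7Pb, so Pb = 98.
Sellers receive Ps = 98 + 57 = 155; x' = 1109 − 2.5·98 = 864.
Government outlay = subsidy × quantity = 57 × 864 = 49248.

Government cost = £49248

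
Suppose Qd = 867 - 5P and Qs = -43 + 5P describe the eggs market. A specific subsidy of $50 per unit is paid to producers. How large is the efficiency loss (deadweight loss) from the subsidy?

Deadweight loss = $3125

Pre-subsidy: 867 - 5P = -43 + 5P gives P* = 91, Q* = 412.
With the subsidy, sellers receive Ps = Pb + 50 for each unit, where Pb is the price buyers pay.
Supply in terms of Pb becomes Qs = -43 + 5(Pb + 50) = 207 + 5Pb. Setting this equal to demand: 867 - 5Pb = 207 + 5Pb, so Pb = 66.
Sellers receive Ps = 66 + 50 = 116; Q' = 867 − 5·66 = 537.
The subsidy expands output by 537 − 412 = 125 past the efficient level; on those units the gap between marginal cost and willingness to pay runs from 0 up to 50.
DWL = ½ × 50 × 125 = 3125.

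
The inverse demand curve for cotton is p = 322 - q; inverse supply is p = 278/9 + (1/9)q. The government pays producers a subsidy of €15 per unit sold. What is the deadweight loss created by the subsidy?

Pre-subsidy: 322 - q = 278/9 + (1/9)q gives q* = 262 and p* = 60.
With the subsidy, sellers receive ps = pb + 15 for each unit, where pb is the price buyers pay.
On the curves, pb = 322 - q and ps = 278/9 + (1/9)q; the wedge ps − pb = 15 gives 278/9 + (1/9)q − (322 - q) = 15, so q' = 275.5.
Then pb = 322 − 1·275.5 = 46.5 and ps = 278/9 + (1/9)·275.5 = 61.5.
The subsidy expands output by 275.5 − 262 = 13.5 past the efficient level; on those units the gap between marginal cost and willingness to pay runs from 0 up to 15.
DWL = ½ × 15 × 13.5 = 101.25.

Deadweight loss = €101.25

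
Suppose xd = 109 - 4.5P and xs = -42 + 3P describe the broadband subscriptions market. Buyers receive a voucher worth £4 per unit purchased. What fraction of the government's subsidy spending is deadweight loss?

Pre-subsidy: 109 - 4.5P = -42 + 3P gives P* = 302/15, x* = 18.4.
With the rebate, buyers effectively pay Pb = Ps − 4, where Ps is the price sellers receive.
Demand in terms of Ps becomes xd = 109 − 4.5(Ps − 4) = 127 - 4.5Ps. Setting this equal to supply: 127 - 4.5Ps = -42 + 3Ps, so Ps = 338/15.
Buyers pay Pb = 338/15 − 4 = 278/15; x' = -42 + 3·(338/15) = 25.6.
ΔCS = ½(18.4 + 25.6)(302/15 − 278/15) = 35.2; ΔPS = ½(18.4 + 25.6)(338/15 − 302/15) = 52.8.
Government spending = 4 × 25.6 = 102.4.
DWL = ½ × 4 × (25.6 − 18.4) = 14.4; fraction = 14.4 / 102.4 = 0.140625.

DWL / government spending = 0.140625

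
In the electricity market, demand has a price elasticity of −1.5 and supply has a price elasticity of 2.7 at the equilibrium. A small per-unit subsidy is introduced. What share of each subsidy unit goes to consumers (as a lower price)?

For a small subsidy around the equilibrium, the benefit split depends on the relative slopes, which at a point are proportional to the elasticities.
Buyer share = εs/(εs + |εd|) = 2.7/(2.7 + 1.5) = 9/14; seller share = |εd|/(εs + |εd|) = 5/14.

Consumer share = 9/14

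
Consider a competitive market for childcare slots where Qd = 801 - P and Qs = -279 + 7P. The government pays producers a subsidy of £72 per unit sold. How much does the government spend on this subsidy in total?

Government cost = £52488

Pre-subsidy: 801 - P = -279 + 7P gives P* = 135, Q* = 666.
With the subsidy, sellers receive Ps = Pb + 72 for each unit, where Pb is the price buyers pay.
Supply in terms of Pb becomes Qs = -279 + 7(Pb + 72) = 225 + 7Pb. Setting this equal to demand: 801 - Pb = 225 + 7Pb, so Pb = 72.
Sellers receive Ps = 72 + 72 = 144; Q' = 801 − 1·72 = 729.
Government outlay = subsidy × quantity = 72 × 729 = 52488.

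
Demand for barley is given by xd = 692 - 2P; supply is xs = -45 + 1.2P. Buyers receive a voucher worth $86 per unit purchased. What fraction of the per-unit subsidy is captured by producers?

Pre-subsidy: 692 - 2P = -45 + 1.2P gives P* = 230.3125, x* = 231.375.
With the rebate, buyers effectively pay Pb = Ps − 86, where Ps is the price sellers receive.
Demand in terms of Ps becomes xd = 692 − 2(Ps − 86) = 864 - 2Ps. Setting this equal to supply: 864 - 2Ps = -45 + 1.2Ps, so Ps = 284.0625.
Buyers pay Pb = 284.0625 − 86 = 198.0625; x' = -45 + 1.2·284.0625 = 295.875.
Buyers' price falls by P* − Pb = 230.3125 − 198.0625 = 32.25; sellers' price rises by Ps − P* = 284.0625 − 230.3125 = 53.75.
So producers capture 53.75/86 = 0.625 of each unit of subsidy.

Producer share = 0.625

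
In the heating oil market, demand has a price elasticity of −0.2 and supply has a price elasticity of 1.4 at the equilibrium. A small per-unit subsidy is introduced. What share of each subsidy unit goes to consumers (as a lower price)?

Consumer share = 0.875

For a small subsidy around the equilibrium, the benefit split depends on the relative slopes, which at a point are proportional to the elasticities.
Buyer share = εs/(εs + |εd|) = 1.4/(1.4 + 0.2) = 0.875; seller share = |εd|/(εs + |εd|) = 0.125.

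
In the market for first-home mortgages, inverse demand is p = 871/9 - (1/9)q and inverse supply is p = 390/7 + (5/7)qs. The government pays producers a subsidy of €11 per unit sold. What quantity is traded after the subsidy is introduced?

q' = 820/13

Pre-subsidy: 871/9 - (1/9)q = 390/7 + (5/7)q gives q* = 49.75 and p* = 91.25.
With the subsidy, sellers receive ps = pb + 11 for each unit, where pb is the price buyers pay.
On the curves, pb = 871/9 - (1/9)q and ps = 390/7 + (5/7)q; the wedge ps − pb = 11 gives 390/7 + (5/7)q − (871/9 - (1/9)q) = 11, so q' = 820/13.
Then pb = 871/9 − (1/9)·(820/13) = 1167/13 and ps = 390/7 + (5/7)·(820/13) = 1310/13.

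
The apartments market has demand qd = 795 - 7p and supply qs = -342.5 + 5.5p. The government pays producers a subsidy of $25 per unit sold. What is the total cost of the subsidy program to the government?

Government cost = $5875

Pre-subsidy: 795 - 7p = -342.5 + 5.5p gives p* = 91, q* = 158.
With the subsidy, sellers receive ps = pb + 25 for each unit, where pb is the price buyers pay.
Supply in terms of pb becomes qs = -342.5 + 5.5(pb + 25) = -205 + 5.5pb. Setting this equal to demand: 795 - 7pb = -205 + 5.5pb, so pb = 80.
Sellers receive ps = 80 + 25 = 105; q' = 795 − 7·80 = 235.
Government outlay = subsidy × quantity = 25 × 235 = 5875.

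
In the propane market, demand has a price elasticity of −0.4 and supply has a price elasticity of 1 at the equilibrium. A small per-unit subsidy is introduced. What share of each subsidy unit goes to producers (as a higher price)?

Producer share = 2/7

For a small subsidy around the equilibrium, the benefit split depends on the relative slopes, which at a point are proportional to the elasticities.
Buyer share = εs/(εs + |εd|) = 1/(1 + 0.4) = 5/7; seller share = |εd|/(εs + |εd|) = 2/7.
So producers capture 2/7 of the subsidy.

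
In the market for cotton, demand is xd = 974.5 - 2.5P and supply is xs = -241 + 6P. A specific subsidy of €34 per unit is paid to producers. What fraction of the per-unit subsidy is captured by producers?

Pre-subsidy: 974.5 - 2.5P = -241 + 6P gives P* = 143, x* = 617.
With the subsidy, sellers receive Ps = Pb + 34 for each unit, where Pb is the price buyers pay.
Supply in terms of Pb becomes xs = -241 + 6(Pb + 34) = -37 + 6Pb. Setting this equal to demand: 974.5 - 2.5Pb = -37 + 6Pb, so Pb = 119.
Sellers receive Ps = 119 + 34 = 153; x' = 974.5 − 2.5·119 = 677.
Buyers' price falls by P* − Pb = 143 − 119 = 24; sellers' price rises by Ps − P* = 153 − 143 = 10.
So producers capture 10/34 = 5/17 of each unit of subsidy.

Producer share = 5/17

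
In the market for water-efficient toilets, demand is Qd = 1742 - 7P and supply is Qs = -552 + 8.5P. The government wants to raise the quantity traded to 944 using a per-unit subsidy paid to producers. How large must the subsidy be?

At Q = 944, invert demand for the buyer price: Pb = (1742 − 944)/7 = 114; invert supply for the seller price: Ps = (944 − (-552))/8.5 = 176.
The subsidy must fill the gap: s = Ps − Pb = 176 − 114 = 62.

Required subsidy s = 62 per unit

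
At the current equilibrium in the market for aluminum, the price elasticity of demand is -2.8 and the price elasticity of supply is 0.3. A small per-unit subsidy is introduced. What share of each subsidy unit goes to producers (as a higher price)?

Producer share = 28/31

For a small subsidy around the equilibrium, the benefit split depends on the relative slopes, which at a point are proportional to the elasticities.
Buyer share = εs/(εs + |εd|) = 0.3/(0.3 + 2.8) = 3/31; seller share = |εd|/(εs + |εd|) = 28/31.
So producers capture 28/31 of the subsidy.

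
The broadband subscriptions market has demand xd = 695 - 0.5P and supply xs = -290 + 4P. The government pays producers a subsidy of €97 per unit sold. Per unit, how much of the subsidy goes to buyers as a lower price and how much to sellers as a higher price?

Buyers gain 776/9 per unit; sellers gain 97/9 per unit

Pre-subsidy: 695 - 0.5P = -290 + 4P gives P* = 1970/9, x* = 5270/9.
With the subsidy, sellers receive Ps = Pb + 97 for each unit, where Pb is the price buyers pay.
Supply in terms of Pb becomes xs = -290 + 4(Pb + 97) = 98 + 4Pb. Setting this equal to demand: 695 - 0.5Pb = 98 + 4Pb, so Pb = 398/3.
Sellers receive Ps = 398/3 + 97 = 689/3; x' = 695 − 0.5·(398/3) = 1886/3.
Buyers' price falls by P* − Pb = 1970/9 − 398/3 = 776/9; sellers' price rises by Ps − P* = 689/3 − 1970/9 = 97/9.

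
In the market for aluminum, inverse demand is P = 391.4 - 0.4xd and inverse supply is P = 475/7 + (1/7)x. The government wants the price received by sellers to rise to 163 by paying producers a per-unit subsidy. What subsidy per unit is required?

At a seller price of 163, quantity supplied is -475 + 7·163 = 666.
Buyers absorb 666 only when they pay Pb = 391.4 − 0.4·666 = 125.
s = Ps − Pb = 163 − 125 = 38.

Required subsidy s = 38 per unit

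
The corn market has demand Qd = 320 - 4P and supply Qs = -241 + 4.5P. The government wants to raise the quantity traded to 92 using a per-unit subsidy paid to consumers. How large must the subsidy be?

Required subsidy s = 17 per unit

At Q = 92, invert demand for the buyer price: Pb = (320 − 92)/4 = 57; invert supply for the seller price: Ps = (92 − (-241))/4.5 = 74.
The subsidy must fill the gap: s = Ps − Pb = 74 − 57 = 17.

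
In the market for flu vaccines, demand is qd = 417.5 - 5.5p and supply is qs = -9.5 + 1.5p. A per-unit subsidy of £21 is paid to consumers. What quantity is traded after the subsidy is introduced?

Pre-subsidy: 417.5 - 5.5p = -9.5 + 1.5p gives p* = 61, q* = 82.
With the rebate, buyers effectively pay pb = ps − 21, where ps is the price sellers receive.
Demand in terms of ps becomes qd = 417.5 − 5.5(ps − 21) = 533 - 5.5ps. Setting this equal to supply: 533 - 5.5ps = -9.5 + 1.5ps, so ps = 77.5.
Buyers pay pb = 77.5 − 21 = 56.5; q' = -9.5 + 1.5·77.5 = 106.75.

q' = 106.75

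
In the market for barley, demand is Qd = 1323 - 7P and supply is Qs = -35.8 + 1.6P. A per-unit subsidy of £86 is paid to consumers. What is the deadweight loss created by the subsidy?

Pre-subsidy: 1323 - 7P = -35.8 + 1.6P gives P* = 158, Q* = 217.
With the rebate, buyers effectively pay Pb = Ps − 86, where Ps is the price sellers receive.
Demand in terms of Ps becomes Qd = 1323 − 7(Ps − 86) = 1925 - 7Ps. Setting this equal to supply: 1925 - 7Ps = -35.8 + 1.6Ps, so Ps = 228.
Buyers pay Pb = 228 − 86 = 142; Q' = -35.8 + 1.6·228 = 329.
The subsidy expands output by 329 − 217 = 112 past the efficient level; on those units the gap between marginal cost and willingness to pay runs from 0 up to 86.
DWL = ½ × 86 × 112 = 4816.

Deadweight loss = £4816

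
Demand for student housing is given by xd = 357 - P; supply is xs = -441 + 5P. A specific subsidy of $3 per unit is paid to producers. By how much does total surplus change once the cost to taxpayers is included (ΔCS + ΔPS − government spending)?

Net change in total surplus = -$3.75

Pre-subsidy: 357 - P = -441 + 5P gives P* = 133, x* = 224.
With the subsidy, sellers receive Ps = Pb + 3 for each unit, where Pb is the price buyers pay.
Supply in terms of Pb becomes xs = -441 + 5(Pb + 3) = -426 + 5Pb. Setting this equal to demand: 357 - Pb = -426 + 5Pb, so Pb = 130.5.
Sellers receive Ps = 130.5 + 3 = 133.5; x' = 357 − 1·130.5 = 226.5.
ΔCS = ½(224 + 226.5)(133 − 130.5) = 563.125; ΔPS = ½(224 + 226.5)(133.5 − 133) = 112.625.
Government spending = 3 × 226.5 = 679.5.
Net change = 563.125 + 112.625 − 679.5 = -3.75. The loss equals the DWL triangle ½·3·2.5.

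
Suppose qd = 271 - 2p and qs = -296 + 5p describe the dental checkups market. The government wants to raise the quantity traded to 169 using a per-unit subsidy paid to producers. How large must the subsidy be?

Required subsidy s = 42 per unit

At q = 169, invert demand for the buyer price: pb = (271 − 169)/2 = 51; invert supply for the seller price: ps = (169 − (-296))/5 = 93.
The subsidy must fill the gap: s = ps − pb = 93 − 51 = 42.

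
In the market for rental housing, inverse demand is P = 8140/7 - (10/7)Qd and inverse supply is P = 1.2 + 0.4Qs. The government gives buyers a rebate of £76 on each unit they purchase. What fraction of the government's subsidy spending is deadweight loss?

Pre-subsidy: 8140/7 - (10/7)Q = 1.2 + 0.4Q gives Q* = 635.28125 and P* = 255.3125.
With the rebate, buyers effectively pay Pb = Ps − 76, where Ps is the price sellers receive.
On the curves, Pb = 8140/7 - (10/7)Q and Ps = 1.2 + 0.4Q; the wedge Ps − Pb = 76 gives 1.2 + 0.4Q − (8140/7 - (10/7)Q) = 76, so Q' = 676.84375.
Then Pb = 8140/7 − (10/7)·676.84375 = 195.9375 and Ps = 1.2 + 0.4·676.84375 = 271.9375.
ΔCS = ½(635.28125 + 676.84375)(255.3125 − 195.9375) = 38953.7109375; ΔPS = ½(635.28125 + 676.84375)(271.9375 − 255.3125) = 10907.0390625.
Government spending = 76 × 676.84375 = 51440.125.
DWL = ½ × 76 × (676.84375 − 635.28125) = 1579.375; fraction = 1579.375 / 51440.125 = 665/21659.

DWL / government spending = 665/21659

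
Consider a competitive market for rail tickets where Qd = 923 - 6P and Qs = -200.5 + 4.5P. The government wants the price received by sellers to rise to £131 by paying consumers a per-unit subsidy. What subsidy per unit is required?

At a seller price of 131, quantity supplied is -200.5 + 4.5·131 = 389.
Buyers absorb 389 only when they pay Pb with 923 − 6·Pb = 389, i.e. Pb = 89.
s = Ps − Pb = 131 − 89 = 42.

Required subsidy s = £42 per unit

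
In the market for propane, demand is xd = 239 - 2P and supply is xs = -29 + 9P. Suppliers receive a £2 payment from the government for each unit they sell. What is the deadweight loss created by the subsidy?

Deadweight loss = 36/11

Pre-subsidy: 239 - 2P = -29 + 9P gives P* = 268/11, x* = 2093/11.
With the subsidy, sellers receive Ps = Pb + 2 for each unit, where Pb is the price buyers pay.
Supply in terms of Pb becomes xs = -29 + 9(Pb + 2) = -11 + 9Pb. Setting this equal to demand: 239 - 2Pb = -11 + 9Pb, so Pb = 250/11.
Sellers receive Ps = 250/11 + 2 = 272/11; x' = 239 − 2·(250/11) = 2129/11.
The subsidy expands output by 2129/11 − 2093/11 = 36/11 past the efficient level; on those units the gap between marginal cost and willingness to pay runs from 0 up to 2.
DWL = ½ × 2 × 36/11 = 36/11.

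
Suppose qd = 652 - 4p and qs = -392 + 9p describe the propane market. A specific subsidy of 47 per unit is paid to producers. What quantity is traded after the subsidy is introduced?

q' = 5992/13

Pre-subsidy: 652 - 4p = -392 + 9p gives p* = 1044/13, q* = 4300/13.
With the subsidy, sellers receive ps = pb + 47 for each unit, where pb is the price buyers pay.
Supply in terms of pb becomes qs = -392 + 9(pb + 47) = 31 + 9pb. Setting this equal to demand: 652 - 4pb = 31 + 9pb, so pb = 621/13.
Sellers receive ps = 621/13 + 47 = 1232/13; q' = 652 − 4·(621/13) = 5992/13.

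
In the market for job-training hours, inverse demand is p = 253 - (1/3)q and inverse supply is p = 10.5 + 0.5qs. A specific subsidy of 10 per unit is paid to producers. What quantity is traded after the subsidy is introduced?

Pre-subsidy: 253 - (1/3)q = 10.5 + 0.5q gives q* = 291 and p* = 156.
With the subsidy, sellers receive ps = pb + 10 for each unit, where pb is the price buyers pay.
On the curves, pb = 253 - (1/3)q and ps = 10.5 + 0.5q; the wedge ps − pb = 10 gives 10.5 + 0.5q − (253 - (1/3)q) = 10, so q' = 303.
Then pb = 253 − (1/3)·303 = 152 and ps = 10.5 + 0.5·303 = 162.

q' = 303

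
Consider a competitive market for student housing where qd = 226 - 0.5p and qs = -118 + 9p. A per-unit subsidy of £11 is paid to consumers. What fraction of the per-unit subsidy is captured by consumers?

Consumer share = 18/19

Pre-subsidy: 226 - 0.5p = -118 + 9p gives p* = 688/19, q* = 3950/19.
With the rebate, buyers effectively pay pb = ps − 11, where ps is the price sellers receive.
Demand in terms of ps becomes qd = 226 − 0.5(ps − 11) = 231.5 - 0.5ps. Setting this equal to supply: 231.5 - 0.5ps = -118 + 9ps, so ps = 699/19.
Buyers pay pb = 699/19 − 11 = 490/19; q' = -118 + 9·(699/19) = 4049/19.
Buyers' price falls by p* − pb = 688/19 − 490/19 = 198/19; sellers' price rises by ps − p* = 699/19 − 688/19 = 11/19.
So consumers capture (198/19)/11 = 18/19 of each unit of subsidy.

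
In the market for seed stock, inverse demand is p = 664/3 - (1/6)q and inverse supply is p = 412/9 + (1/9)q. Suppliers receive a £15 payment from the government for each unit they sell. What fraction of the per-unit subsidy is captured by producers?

Producer share = 0.4

Pre-subsidy: 664/3 - (1/6)q = 412/9 + (1/9)q gives q* = 632 and p* = 116.
With the subsidy, sellers receive ps = pb + 15 for each unit, where pb is the price buyers pay.
On the curves, pb = 664/3 - (1/6)q and ps = 412/9 + (1/9)q; the wedge ps − pb = 15 gives 412/9 + (1/9)q − (664/3 - (1/6)q) = 15, so q' = 686.
Then pb = 664/3 − (1/6)·686 = 107 and ps = 412/9 + (1/9)·686 = 122.
Buyers' price falls by p* − pb = 116 − 107 = 9; sellers' price rises by ps − p* = 122 − 116 = 6.
So producers capture 6/15 = 0.4 of each unit of subsidy.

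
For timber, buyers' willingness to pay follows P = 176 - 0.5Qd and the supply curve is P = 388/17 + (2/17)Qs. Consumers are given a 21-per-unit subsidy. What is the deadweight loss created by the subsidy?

Pre-subsidy: 176 - 0.5Q = 388/17 + (2/17)Q gives Q* = 248 and P* = 52.
With the rebate, buyers effectively pay Pb = Ps − 21, where Ps is the price sellers receive.
On the curves, Pb = 176 - 0.5Q and Ps = 388/17 + (2/17)Q; the wedge Ps − Pb = 21 gives 388/17 + (2/17)Q − (176 - 0.5Q) = 21, so Q' = 282.
Then Pb = 176 − 0.5·282 = 35 and Ps = 388/17 + (2/17)·282 = 56.
The subsidy expands output by 282 − 248 = 34 past the efficient level; on those units the gap between marginal cost and willingness to pay runs from 0 up to 21.
DWL = ½ × 21 × 34 = 357.

Deadweight loss = 357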